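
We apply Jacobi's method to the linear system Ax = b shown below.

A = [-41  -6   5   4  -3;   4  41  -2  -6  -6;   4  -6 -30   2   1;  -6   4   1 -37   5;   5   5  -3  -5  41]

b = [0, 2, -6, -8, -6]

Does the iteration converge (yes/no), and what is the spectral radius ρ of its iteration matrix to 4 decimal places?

Split A = D + L + U, D = diag(-41, 41, -30, -37, 41).
Jacobi T = -D⁻¹(L+U): T[1,4] = -(-6)/(41) = +0.1463; T[1,1] = 0.
  T[0,:] = [+0.0000, -0.1463, +0.1220, +0.0976, -0.0732]
  T[1,:] = [-0.0976, +0.0000, +0.0488, +0.1463, +0.1463]
  T[2,:] = [+0.1333, -0.2000, +0.0000, +0.0667, +0.0333]
  T[3,:] = [-0.1622, +0.1081, +0.0270, +0.0000, +0.1351]
  T[4,:] = [-0.1220, -0.1220, +0.0732, +0.1220, +0.0000]
moduli |λ_i(T)| = 0.2163, 0.1438, 0.1438, 0.1140, 0.1140.
ρ = 0.2163; 0.2163 < 1, so it converges for any x₀.

yes, ρ = 0.2163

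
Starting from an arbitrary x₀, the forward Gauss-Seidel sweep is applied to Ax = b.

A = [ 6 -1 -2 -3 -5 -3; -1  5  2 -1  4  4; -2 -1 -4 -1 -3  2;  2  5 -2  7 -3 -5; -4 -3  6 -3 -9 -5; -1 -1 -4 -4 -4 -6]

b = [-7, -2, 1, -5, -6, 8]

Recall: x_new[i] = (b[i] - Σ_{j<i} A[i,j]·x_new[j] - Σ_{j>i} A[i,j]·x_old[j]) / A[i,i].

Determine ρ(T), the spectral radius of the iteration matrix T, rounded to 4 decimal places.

A = D + L + U where D = diag(6, 5, -4, 7, -9, -6).
Gauss-Seidel: T = -(D+L)⁻¹U, row 0 first, T[0,4] = -(-5)/(6) = +0.8333; later rows by forward substitution.
  T[0,:] = [+0.0000, +0.1667, +0.3333, +0.5000, +0.8333, +0.5000]
  T[1,:] = [+0.0000, +0.0333, -0.3333, +0.3000, -0.6333, -0.7000]
  T[2,:] = [+0.0000, -0.0917, -0.0833, -0.5750, -1.0083, +0.4250]
  T[3,:] = [+0.0000, -0.0976, +0.1190, -0.5214, +0.3548, +1.1929]
  T[4,:] = [+0.0000, -0.1138, -0.1323, -0.5317, -0.9497, -0.6587]
  T[5,:] = [+0.0000, +0.1687, +0.0644, +0.9521, +1.0355, -0.6061]
eigenvalue magnitudes: 1.5106, 0.4144, 0.4144, 0.1802, 0.0141, 0.0000.
ρ = 1.5106; 1.5106 > 1, so it fails to converge.

1.5106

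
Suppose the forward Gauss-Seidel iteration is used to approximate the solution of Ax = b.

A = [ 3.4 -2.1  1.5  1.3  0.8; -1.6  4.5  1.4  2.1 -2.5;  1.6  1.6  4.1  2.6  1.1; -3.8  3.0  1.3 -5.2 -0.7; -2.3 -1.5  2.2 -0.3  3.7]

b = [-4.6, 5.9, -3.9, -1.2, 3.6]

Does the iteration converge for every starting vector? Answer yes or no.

A = D + L + U where D = diag(3.4, 4.5, 4.1, -5.2, 3.7).
Gauss-Seidel: T = -(D+L)⁻¹U, row 0 first, T[0,1] = -(-2.1)/(3.4) = +0.6176; later rows by forward substitution.
  T[0,:] = [+0.0000, +0.6176, -0.4412, -0.3824, -0.2353]
  T[1,:] = [+0.0000, +0.2196, -0.4680, -0.6026, +0.4719]
  T[2,:] = [+0.0000, -0.3267, +0.3548, -0.2498, -0.3606]
  T[3,:] = [+0.0000, -0.4063, +0.1411, -0.1307, +0.2194]
  T[4,:] = [+0.0000, +0.6343, -0.6635, -0.3441, +0.2773]
|roots of det(T-λI)|: 1.2729, 0.5165, 0.1435, 0.1081, 0.0000.
spectral radius ρ = 1.2729; 1.2729 > 1, so it fails to converge.

no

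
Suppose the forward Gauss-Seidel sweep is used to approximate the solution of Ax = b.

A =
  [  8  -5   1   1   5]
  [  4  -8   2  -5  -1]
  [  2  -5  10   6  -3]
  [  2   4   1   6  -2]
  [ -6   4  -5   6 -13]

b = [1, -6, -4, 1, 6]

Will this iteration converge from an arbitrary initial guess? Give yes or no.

Write A = D+L+U with D = diag(8, -8, 10, 6, -13).
GS T = -(D+L)⁻¹U: row 0 first, T[0,1] = -(-5)/(8) = +0.6250; later rows by forward substitution.
  T[0,:] = [+0.0000, +0.6250, -0.1250, -0.1250, -0.6250]
  T[1,:] = [+0.0000, +0.3125, +0.1875, -0.6875, -0.4375]
  T[2,:] = [+0.0000, +0.0312, +0.1187, -0.9187, +0.2063]
  T[3,:] = [+0.0000, -0.4219, -0.1031, +0.6531, +0.7990]
  T[4,:] = [+0.0000, -0.3990, +0.0221, +0.5010, +0.4433]
eigenvalue magnitudes: 1.6198, 0.2808, 0.1781, 0.1781, 0.0000.
ρ = 1.6198; 1.6198 > 1 ⇒ diverges.

no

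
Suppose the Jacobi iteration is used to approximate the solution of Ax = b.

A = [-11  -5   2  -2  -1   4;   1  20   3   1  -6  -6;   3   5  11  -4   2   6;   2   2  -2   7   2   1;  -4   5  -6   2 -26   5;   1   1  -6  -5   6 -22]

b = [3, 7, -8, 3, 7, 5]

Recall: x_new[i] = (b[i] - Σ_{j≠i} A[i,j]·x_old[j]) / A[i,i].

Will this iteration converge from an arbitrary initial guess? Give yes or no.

Write A = D+L+U with D = diag(-11, 20, 11, 7, -26, -22).
T_J = -D⁻¹(L+U): T[2,4] = -(2)/(11) = -0.1818; T[2,2] = 0.
  T[0,:] = [+0.0000, -0.4545, +0.1818, -0.1818, -0.0909, +0.3636]
  T[1,:] = [-0.0500, +0.0000, -0.1500, -0.0500, +0.3000, +0.3000]
  T[2,:] = [-0.2727, -0.4545, +0.0000, +0.3636, -0.1818, -0.5455]
  T[3,:] = [-0.2857, -0.2857, +0.2857, +0.0000, -0.2857, -0.1429]
  T[4,:] = [-0.1538, +0.1923, -0.2308, +0.0769, +0.0000, +0.1923]
  T[5,:] = [+0.0455, +0.0455, -0.2727, -0.2273, +0.2727, +0.0000]
moduli |λ_i(T)| = 0.9113, 0.3815, 0.3815, 0.3297, 0.3297, 0.2920.
ρ(T) = max|λ| = 0.9113; 0.9113 < 1: convergent.

yes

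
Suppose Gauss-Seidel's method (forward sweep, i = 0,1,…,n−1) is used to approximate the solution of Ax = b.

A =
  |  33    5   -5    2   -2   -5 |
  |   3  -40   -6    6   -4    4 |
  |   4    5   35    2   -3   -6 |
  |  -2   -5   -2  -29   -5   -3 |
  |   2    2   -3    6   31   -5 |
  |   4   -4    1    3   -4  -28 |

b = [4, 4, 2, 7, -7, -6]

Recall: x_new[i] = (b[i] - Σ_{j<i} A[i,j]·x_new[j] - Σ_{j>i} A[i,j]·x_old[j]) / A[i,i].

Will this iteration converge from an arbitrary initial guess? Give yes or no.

Write A = D+L+U with D = diag(33, -40, 35, -29, 31, -28).
Gauss-Seidel: T = -(D+L)⁻¹U, row 0 first, T[0,1] = -(5)/(33) = -0.1515; later rows by forward substitution.
  T[0,:] = [+0.0000  -0.1515  +0.1515  -0.0606  +0.0606  +0.1515]
  T[1,:] = [+0.0000  -0.0114  -0.1386  +0.1455  -0.0955  +0.1114]
  T[2,:] = [+0.0000  +0.0189  +0.0025  -0.0710  +0.0924  +0.1382]
  T[3,:] = [+0.0000  +0.0111  +0.0133  -0.0160  -0.1665  -0.1426]
  T[4,:] = [+0.0000  +0.0102  -0.0032  -0.0092  +0.0434  +0.1853]
  T[5,:] = [+0.0000  -0.0196  +0.0434  -0.0324  +0.0016  -0.0311]
eigenvalue magnitudes: 0.1746, 0.1148, 0.1148, 0.0473, 0.0473, 0.0000.
spectral radius ρ = 0.1746; 0.1746 < 1, so it converges for any x₀.

yes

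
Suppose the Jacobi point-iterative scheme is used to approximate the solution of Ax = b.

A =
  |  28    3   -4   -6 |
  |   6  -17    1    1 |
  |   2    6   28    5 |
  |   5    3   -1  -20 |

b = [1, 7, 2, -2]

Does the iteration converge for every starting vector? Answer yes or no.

Split A = D + L + U, D = diag(28, -17, 28, -20).
Jacobi T = -D⁻¹(L+U): T[0,2] = -(-4)/(28) = +0.1429; T[0,0] = 0.
  T[0,:] = [+0.0000  -0.1071  +0.1429  +0.2143]
  T[1,:] = [+0.3529  +0.0000  +0.0588  +0.0588]
  T[2,:] = [-0.0714  -0.2143  +0.0000  -0.1786]
  T[3,:] = [+0.2500  +0.1500  -0.0500  +0.0000]
moduli |λ_i(T)| = 0.2194, 0.1762, 0.1762, 0.0347.
ρ = 0.2194; 0.2194 < 1: convergent.

yes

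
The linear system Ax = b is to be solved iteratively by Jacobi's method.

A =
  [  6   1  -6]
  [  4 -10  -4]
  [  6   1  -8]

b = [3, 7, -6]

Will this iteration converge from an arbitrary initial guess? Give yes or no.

yes

Let D = diag(6, -10, -8); L, U the strict triangles.
Jacobi: T = -D⁻¹(L+U), T[0,2] = -(-6)/(6) = +1.0000; T[0,0] = 0.
  T[0,:] = [+0.0000  -0.1667  +1.0000]
  T[1,:] = [+0.4000  +0.0000  -0.4000]
  T[2,:] = [+0.7500  +0.1250  +0.0000]
|eigenvalues of T|: 0.8654, 0.7004, 0.1650.
ρ(T) = max|λ| = 0.8654; 0.8654 < 1: convergent.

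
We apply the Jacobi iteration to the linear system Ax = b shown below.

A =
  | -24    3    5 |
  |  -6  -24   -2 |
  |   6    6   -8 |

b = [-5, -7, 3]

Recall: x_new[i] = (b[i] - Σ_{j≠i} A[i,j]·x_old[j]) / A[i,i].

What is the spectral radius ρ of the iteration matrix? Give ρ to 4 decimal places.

Diagonal D = diag(-24, -24, -8); L, U strict lower/upper.
Jacobi T = -D⁻¹(L+U): T[1,2] = -(-2)/(-24) = -0.0833; T[1,1] = 0.
  T[0,:] = [+0.0000  +0.1250  +0.2083]
  T[1,:] = [-0.2500  +0.0000  -0.0833]
  T[2,:] = [+0.7500  +0.7500  +0.0000]
|eigenvalues of T|: 0.4179, 0.3349, 0.3349.
ρ(T) = max|λ| = 0.4179; 0.4179 < 1 ⇒ converges.

0.4179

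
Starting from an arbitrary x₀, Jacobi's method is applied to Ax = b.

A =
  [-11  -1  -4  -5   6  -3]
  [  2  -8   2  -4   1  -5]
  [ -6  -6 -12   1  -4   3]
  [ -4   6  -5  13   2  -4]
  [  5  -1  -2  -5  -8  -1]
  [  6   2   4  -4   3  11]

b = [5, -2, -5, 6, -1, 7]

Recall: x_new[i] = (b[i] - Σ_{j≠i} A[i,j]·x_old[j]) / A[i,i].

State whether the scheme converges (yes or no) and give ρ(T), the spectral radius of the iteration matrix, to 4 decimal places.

no, ρ = 1.2643

Split A = D + L + U, D = diag(-11, -8, -12, 13, -8, 11).
Jacobi: T = -D⁻¹(L+U), T[1,0] = -(2)/(-8) = +0.2500; T[1,1] = 0.
  T[0,:] = [+0.0000 -0.0909 -0.3636 -0.4545 +0.5455 -0.2727]
  T[1,:] = [+0.2500 +0.0000 +0.2500 -0.5000 +0.1250 -0.6250]
  T[2,:] = [-0.5000 -0.5000 +0.0000 +0.0833 -0.3333 +0.2500]
  T[3,:] = [+0.3077 -0.4615 +0.3846 +0.0000 -0.1538 +0.3077]
  T[4,:] = [+0.6250 -0.1250 -0.2500 -0.6250 +0.0000 -0.1250]
  T[5,:] = [-0.5455 -0.1818 -0.3636 +0.3636 -0.2727 +0.0000]
moduli |λ_i(T)| = 1.2643, 0.5891, 0.5891, 0.5575, 0.5575, 0.3434.
ρ(T) = max|λ| = 1.2643; 1.2643 > 1: divergent.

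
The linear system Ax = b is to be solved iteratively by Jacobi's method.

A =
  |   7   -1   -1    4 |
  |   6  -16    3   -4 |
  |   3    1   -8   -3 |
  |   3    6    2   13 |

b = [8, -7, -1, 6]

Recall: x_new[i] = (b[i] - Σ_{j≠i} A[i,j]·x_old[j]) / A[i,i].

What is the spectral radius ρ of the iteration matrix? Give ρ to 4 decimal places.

A = D + L + U where D = diag(7, -16, -8, 13).
Jacobi T = -D⁻¹(L+U): T[2,1] = -(1)/(-8) = +0.1250; T[2,2] = 0.
  T[0,:] = [+0.0000  +0.1429  +0.1429  -0.5714]
  T[1,:] = [+0.3750  +0.0000  +0.1875  -0.2500]
  T[2,:] = [+0.3750  +0.1250  +0.0000  -0.3750]
  T[3,:] = [-0.2308  -0.4615  -0.1538  +0.0000]
|eigenvalues of T|: 0.8454, 0.3918, 0.3918, 0.1925.
ρ(T) = max|λ| = 0.8454; 0.8454 < 1, so it converges for any x₀.

0.8454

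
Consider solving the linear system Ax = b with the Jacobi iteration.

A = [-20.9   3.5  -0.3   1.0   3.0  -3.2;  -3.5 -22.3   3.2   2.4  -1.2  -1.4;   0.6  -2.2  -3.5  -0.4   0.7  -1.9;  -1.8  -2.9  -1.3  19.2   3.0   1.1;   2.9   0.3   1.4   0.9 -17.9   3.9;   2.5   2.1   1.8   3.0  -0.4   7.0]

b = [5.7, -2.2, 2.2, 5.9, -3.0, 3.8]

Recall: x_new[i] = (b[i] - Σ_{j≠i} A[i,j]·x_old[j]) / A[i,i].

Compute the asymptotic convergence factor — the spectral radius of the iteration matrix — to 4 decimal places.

Let D = diag(-20.9, -22.3, -3.5, 19.2, -17.9, 7); L, U the strict triangles.
T_J = -D⁻¹(L+U): T[0,3] = -(1)/(-20.9) = +0.0478; T[0,0] = 0.
  T[0,:] = [+0.0000  +0.1675  -0.0144  +0.0478  +0.1435  -0.1531]
  T[1,:] = [-0.1570  +0.0000  +0.1435  +0.1076  -0.0538  -0.0628]
  T[2,:] = [+0.1714  -0.6286  +0.0000  -0.1143  +0.2000  -0.5429]
  T[3,:] = [+0.0938  +0.1510  +0.0677  +0.0000  -0.1562  -0.0573]
  T[4,:] = [+0.1620  +0.0168  +0.0782  +0.0503  +0.0000  +0.2179]
  T[5,:] = [-0.3571  -0.3000  -0.2571  -0.4286  +0.0571  +0.0000]
moduli |λ_i(T)| = 0.5410, 0.4210, 0.3079, 0.3079, 0.2005, 0.1517.
ρ = 0.5410; 0.5410 < 1: convergent.

0.5410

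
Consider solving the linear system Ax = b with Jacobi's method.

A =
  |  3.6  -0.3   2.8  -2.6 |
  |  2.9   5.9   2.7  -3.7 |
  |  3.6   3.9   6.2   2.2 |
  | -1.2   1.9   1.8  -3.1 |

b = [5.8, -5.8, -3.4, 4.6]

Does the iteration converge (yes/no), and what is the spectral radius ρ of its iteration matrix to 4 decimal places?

no, ρ = 1.1599

Let D = diag(3.6, 5.9, 6.2, -3.1); L, U the strict triangles.
Jacobi: T = -D⁻¹(L+U), T[0,3] = -(-2.6)/(3.6) = +0.7222; T[0,0] = 0.
  T[0,:] = [+0.0000 +0.0833 -0.7778 +0.7222]
  T[1,:] = [-0.4915 +0.0000 -0.4576 +0.6271]
  T[2,:] = [-0.5806 -0.6290 +0.0000 -0.3548]
  T[3,:] = [-0.3871 +0.6129 +0.5806 +0.0000]
|roots of det(T-λI)|: 1.1599, 0.9208, 0.9208, 0.0804.
ρ(T) = max|λ| = 1.1599; 1.1599 > 1 ⇒ diverges.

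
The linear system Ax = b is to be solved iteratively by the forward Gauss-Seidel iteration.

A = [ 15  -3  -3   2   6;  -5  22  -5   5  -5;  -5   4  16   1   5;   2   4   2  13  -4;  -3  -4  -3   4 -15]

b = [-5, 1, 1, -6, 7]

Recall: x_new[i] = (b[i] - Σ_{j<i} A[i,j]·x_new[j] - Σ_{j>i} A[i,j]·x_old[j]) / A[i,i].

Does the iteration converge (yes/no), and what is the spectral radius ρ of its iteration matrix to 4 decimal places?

Diagonal D = diag(15, 22, 16, 13, -15); L, U strict lower/upper.
T_GS = -(D+L)⁻¹U: row 0 first, T[0,4] = -(6)/(15) = -0.4000; later rows by forward substitution.
  T[0,:] = [+0.0000  +0.2000  +0.2000  -0.1333  -0.4000]
  T[1,:] = [+0.0000  +0.0455  +0.2727  -0.2576  +0.1364]
  T[2,:] = [+0.0000  +0.0511  -0.0057  -0.0398  -0.4716]
  T[3,:] = [+0.0000  -0.0526  -0.1138  +0.1059  +0.3998]
  T[4,:] = [+0.0000  -0.0764  -0.1419  +0.1315  +0.2446]
|eigenvalues of T|: 0.5861, 0.0768, 0.0768, 0.0506, 0.0000.
ρ = 0.5861; 0.5861 < 1, so it converges for any x₀.

yes, ρ = 0.5861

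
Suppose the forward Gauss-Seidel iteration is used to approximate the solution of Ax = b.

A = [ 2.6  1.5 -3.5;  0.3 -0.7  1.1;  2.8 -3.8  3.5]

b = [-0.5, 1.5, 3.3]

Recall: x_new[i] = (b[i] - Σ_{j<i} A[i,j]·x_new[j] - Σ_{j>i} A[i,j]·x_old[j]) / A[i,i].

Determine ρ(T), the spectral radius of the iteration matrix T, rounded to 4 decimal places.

1.4938

Write A = D+L+U with D = diag(2.6, -0.7, 3.5).
T_GS = -(D+L)⁻¹U: row 0 first, T[0,2] = -(-3.5)/(2.6) = +1.3462; later rows by forward substitution.
  T[0,:] = [+0.0000 -0.5769 +1.3462]
  T[1,:] = [+0.0000 -0.2473 +2.1484]
  T[2,:] = [+0.0000 +0.1931 +1.2556]
|eigenvalues of T|: 1.4938, 0.4855, 0.0000.
ρ(T) = max|λ| = 1.4938; 1.4938 > 1: divergent.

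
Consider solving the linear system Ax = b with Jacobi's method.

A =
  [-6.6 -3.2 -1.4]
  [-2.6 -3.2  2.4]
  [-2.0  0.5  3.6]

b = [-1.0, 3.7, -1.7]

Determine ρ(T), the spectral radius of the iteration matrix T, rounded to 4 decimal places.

0.7025

Split A = D + L + U, D = diag(-6.6, -3.2, 3.6).
Jacobi: T = -D⁻¹(L+U), T[2,1] = -(0.5)/(3.6) = -0.1389; T[2,2] = 0.
  T[0,:] = [+0.0000, -0.4848, -0.2121]
  T[1,:] = [-0.8125, +0.0000, +0.7500]
  T[2,:] = [+0.5556, -0.1389, +0.0000]
|roots of det(T-λI)|: 0.7025, 0.5671, 0.5671.
ρ(T) = max|λ| = 0.7025; 0.7025 < 1: convergent.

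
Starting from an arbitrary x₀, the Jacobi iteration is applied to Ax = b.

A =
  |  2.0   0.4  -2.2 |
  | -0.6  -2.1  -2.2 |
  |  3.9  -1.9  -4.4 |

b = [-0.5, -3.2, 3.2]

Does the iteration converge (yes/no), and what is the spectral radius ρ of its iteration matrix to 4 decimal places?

no, ρ = 1.3149

Diagonal D = diag(2, -2.1, -4.4); L, U strict lower/upper.
T_J = -D⁻¹(L+U): T[1,0] = -(-0.6)/(-2.1) = -0.2857; T[1,1] = 0.
  T[0,:] = [+0.0000, -0.2000, +1.1000]
  T[1,:] = [-0.2857, +0.0000, -1.0476]
  T[2,:] = [+0.8864, -0.4318, +0.0000]
|roots of det(T-λI)|: 1.3149, 1.0908, 0.2241.
ρ = 1.3149; 1.3149 > 1: divergent.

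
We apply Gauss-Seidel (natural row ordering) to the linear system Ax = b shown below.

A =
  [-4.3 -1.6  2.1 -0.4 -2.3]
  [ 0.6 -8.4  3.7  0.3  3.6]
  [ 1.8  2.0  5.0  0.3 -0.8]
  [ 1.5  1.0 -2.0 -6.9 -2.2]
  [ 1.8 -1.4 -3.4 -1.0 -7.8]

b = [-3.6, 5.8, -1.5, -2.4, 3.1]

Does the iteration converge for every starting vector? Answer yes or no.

Diagonal D = diag(-4.3, -8.4, 5, -6.9, -7.8); L, U strict lower/upper.
T_GS = -(D+L)⁻¹U: row 0 first, T[0,1] = -(-1.6)/(-4.3) = -0.3721; later rows by forward substitution.
  T[0,:] = [+0.0000, -0.3721, +0.4884, -0.0930, -0.5349]
  T[1,:] = [+0.0000, -0.0266, +0.4754, +0.0291, +0.3904]
  T[2,:] = [+0.0000, +0.1446, -0.3660, -0.0381, +0.1964]
  T[3,:] = [+0.0000, -0.1267, +0.2811, -0.0050, -0.4355]
  T[4,:] = [+0.0000, -0.1279, +0.1509, -0.0094, -0.2233]
eigenvalue magnitudes: 0.5065, 0.1490, 0.0979, 0.0979, 0.0000.
ρ = 0.5065; 0.5065 < 1 ⇒ converges.

yes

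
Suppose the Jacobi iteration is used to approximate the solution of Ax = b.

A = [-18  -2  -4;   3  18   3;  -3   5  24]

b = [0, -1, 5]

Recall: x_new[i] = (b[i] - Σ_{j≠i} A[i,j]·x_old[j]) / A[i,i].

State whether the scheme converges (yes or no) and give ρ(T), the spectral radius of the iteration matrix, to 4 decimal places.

yes, ρ = 0.2229

Let D = diag(-18, 18, 24); L, U the strict triangles.
Jacobi: T = -D⁻¹(L+U), T[1,2] = -(3)/(18) = -0.1667; T[1,1] = 0.
  T[0,:] = [+0.0000, -0.1111, -0.2222]
  T[1,:] = [-0.1667, +0.0000, -0.1667]
  T[2,:] = [+0.1250, -0.2083, +0.0000]
|eigenvalues of T|: 0.2229, 0.1557, 0.1557.
ρ = 0.2229; 0.2229 < 1, so it converges for any x₀.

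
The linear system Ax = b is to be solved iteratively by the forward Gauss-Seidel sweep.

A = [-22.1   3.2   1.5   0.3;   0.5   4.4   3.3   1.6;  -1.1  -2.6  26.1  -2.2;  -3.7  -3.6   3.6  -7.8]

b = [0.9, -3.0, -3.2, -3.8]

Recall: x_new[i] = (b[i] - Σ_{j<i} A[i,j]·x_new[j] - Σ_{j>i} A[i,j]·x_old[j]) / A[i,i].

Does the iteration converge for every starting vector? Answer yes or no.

yes

Let D = diag(-22.1, 4.4, 26.1, -7.8); L, U the strict triangles.
GS T = -(D+L)⁻¹U: row 0 first, T[0,1] = -(3.2)/(-22.1) = +0.1448; later rows by forward substitution.
  T[0,:] = [+0.0000  +0.1448  +0.0679  +0.0136]
  T[1,:] = [+0.0000  -0.0165  -0.7577  -0.3652]
  T[2,:] = [+0.0000  +0.0045  -0.0726  +0.0485]
  T[3,:] = [+0.0000  -0.0590  +0.2840  +0.1845]
eigenvalue magnitudes: 0.3005, 0.1202, 0.1202, 0.0000.
ρ(T) = max|λ| = 0.3005; 0.3005 < 1, so it converges for any x₀.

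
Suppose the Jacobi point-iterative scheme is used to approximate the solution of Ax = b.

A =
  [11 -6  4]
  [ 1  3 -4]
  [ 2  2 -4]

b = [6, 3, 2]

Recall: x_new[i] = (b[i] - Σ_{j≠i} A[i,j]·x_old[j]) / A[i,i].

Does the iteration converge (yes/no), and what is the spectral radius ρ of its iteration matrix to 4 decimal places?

yes, ρ = 0.8846

Let D = diag(11, 3, -4); L, U the strict triangles.
Jacobi: T = -D⁻¹(L+U), T[0,1] = -(-6)/(11) = +0.5455; T[0,0] = 0.
  T[0,:] = [+0.0000  +0.5455  -0.3636]
  T[1,:] = [-0.3333  +0.0000  +1.3333]
  T[2,:] = [+0.5000  +0.5000  +0.0000]
moduli |λ_i(T)| = 0.8846, 0.6925, 0.6925.
ρ(T) = max|λ| = 0.8846; 0.8846 < 1, so it converges for any x₀.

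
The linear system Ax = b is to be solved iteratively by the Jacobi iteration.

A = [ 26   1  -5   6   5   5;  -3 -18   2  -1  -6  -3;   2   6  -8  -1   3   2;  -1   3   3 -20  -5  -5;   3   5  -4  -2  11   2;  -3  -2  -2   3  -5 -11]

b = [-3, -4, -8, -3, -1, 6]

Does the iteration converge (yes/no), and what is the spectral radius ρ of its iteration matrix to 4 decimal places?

yes, ρ = 0.9454

Write A = D+L+U with D = diag(26, -18, -8, -20, 11, -11).
T_J = -D⁻¹(L+U): T[0,3] = -(6)/(26) = -0.2308; T[0,0] = 0.
  T[0,:] = [+0.0000, -0.0385, +0.1923, -0.2308, -0.1923, -0.1923]
  T[1,:] = [-0.1667, +0.0000, +0.1111, -0.0556, -0.3333, -0.1667]
  T[2,:] = [+0.2500, +0.7500, +0.0000, -0.1250, +0.3750, +0.2500]
  T[3,:] = [-0.0500, +0.1500, +0.1500, +0.0000, -0.2500, -0.2500]
  T[4,:] = [-0.2727, -0.4545, +0.3636, +0.1818, +0.0000, -0.1818]
  T[5,:] = [-0.2727, -0.1818, -0.1818, +0.2727, -0.4545, +0.0000]
|eigenvalues of T|: 0.9454, 0.3638, 0.3638, 0.2931, 0.2931, 0.0450.
ρ = 0.9454; 0.9454 < 1: convergent.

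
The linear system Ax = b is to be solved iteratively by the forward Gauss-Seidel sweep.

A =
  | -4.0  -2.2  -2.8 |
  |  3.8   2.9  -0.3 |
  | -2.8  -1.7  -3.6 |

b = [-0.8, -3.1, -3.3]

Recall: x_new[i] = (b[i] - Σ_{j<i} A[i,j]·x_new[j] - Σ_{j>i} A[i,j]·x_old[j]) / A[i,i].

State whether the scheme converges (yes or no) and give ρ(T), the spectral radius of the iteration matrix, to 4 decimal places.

Let D = diag(-4, 2.9, -3.6); L, U the strict triangles.
GS T = -(D+L)⁻¹U: row 0 first, T[0,2] = -(-2.8)/(-4) = -0.7000; later rows by forward substitution.
  T[0,:] = [+0.0000 -0.5500 -0.7000]
  T[1,:] = [+0.0000 +0.7207 +1.0207]
  T[2,:] = [+0.0000 +0.0875 +0.0625]
|eigenvalues of T|: 0.8361, 0.0529, 0.0000.
spectral radius ρ = 0.8361; 0.8361 < 1, so it converges for any x₀.

yes, ρ = 0.8361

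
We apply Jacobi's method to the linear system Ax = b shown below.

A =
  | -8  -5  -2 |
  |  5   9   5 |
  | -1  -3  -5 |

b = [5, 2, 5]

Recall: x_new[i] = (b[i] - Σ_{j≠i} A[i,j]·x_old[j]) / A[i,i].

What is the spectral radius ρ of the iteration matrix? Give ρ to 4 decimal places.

Write A = D+L+U with D = diag(-8, 9, -5).
Jacobi T = -D⁻¹(L+U): T[0,2] = -(-2)/(-8) = -0.2500; T[0,0] = 0.
  T[0,:] = [+0.0000, -0.6250, -0.2500]
  T[1,:] = [-0.5556, +0.0000, -0.5556]
  T[2,:] = [-0.2000, -0.6000, +0.0000]
|λ(T)| sorted: 0.9446, 0.7200, 0.2246.
ρ = 0.9446; 0.9446 < 1, so it converges for any x₀.

0.9446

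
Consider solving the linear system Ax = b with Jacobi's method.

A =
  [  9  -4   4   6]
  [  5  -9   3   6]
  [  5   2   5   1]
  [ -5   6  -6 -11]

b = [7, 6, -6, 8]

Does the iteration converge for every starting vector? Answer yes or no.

Diagonal D = diag(9, -9, 5, -11); L, U strict lower/upper.
Jacobi: T = -D⁻¹(L+U), T[1,0] = -(5)/(-9) = +0.5556; T[1,1] = 0.
  T[0,:] = [+0.0000  +0.4444  -0.4444  -0.6667]
  T[1,:] = [+0.5556  +0.0000  +0.3333  +0.6667]
  T[2,:] = [-1.0000  -0.4000  +0.0000  -0.2000]
  T[3,:] = [-0.4545  +0.5455  -0.5455  +0.0000]
moduli |λ_i(T)| = 1.3622, 0.6581, 0.6581, 0.0685.
ρ = 1.3622; 1.3622 > 1: divergent.

no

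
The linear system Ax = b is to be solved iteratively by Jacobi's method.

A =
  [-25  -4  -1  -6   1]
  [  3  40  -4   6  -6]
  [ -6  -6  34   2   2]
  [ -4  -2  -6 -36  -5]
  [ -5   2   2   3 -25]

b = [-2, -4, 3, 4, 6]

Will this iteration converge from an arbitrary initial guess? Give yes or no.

Let D = diag(-25, 40, 34, -36, -25); L, U the strict triangles.
Jacobi T = -D⁻¹(L+U): T[3,0] = -(-4)/(-36) = -0.1111; T[3,3] = 0.
  T[0,:] = [+0.0000 -0.1600 -0.0400 -0.2400 +0.0400]
  T[1,:] = [-0.0750 +0.0000 +0.1000 -0.1500 +0.1500]
  T[2,:] = [+0.1765 +0.1765 +0.0000 -0.0588 -0.0588]
  T[3,:] = [-0.1111 -0.0556 -0.1667 +0.0000 -0.1389]
  T[4,:] = [-0.2000 +0.0800 +0.0800 +0.1200 +0.0000]
eigenvalue magnitudes: 0.2505, 0.1669, 0.1669, 0.1570, 0.1321.
spectral radius ρ = 0.2505; 0.2505 < 1: convergent.

yes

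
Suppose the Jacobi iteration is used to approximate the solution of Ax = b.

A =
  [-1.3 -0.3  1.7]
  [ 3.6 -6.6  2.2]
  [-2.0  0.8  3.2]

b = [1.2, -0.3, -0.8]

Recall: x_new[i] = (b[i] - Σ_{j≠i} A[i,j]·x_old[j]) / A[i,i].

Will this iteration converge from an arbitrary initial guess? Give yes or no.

Let D = diag(-1.3, -6.6, 3.2); L, U the strict triangles.
Jacobi T = -D⁻¹(L+U): T[2,1] = -(0.8)/(3.2) = -0.2500; T[2,2] = 0.
  T[0,:] = [+0.0000  -0.2308  +1.3077]
  T[1,:] = [+0.5455  +0.0000  +0.3333]
  T[2,:] = [+0.6250  -0.2500  +0.0000]
|λ(T)| sorted: 0.9237, 0.4951, 0.4951.
ρ(T) = max|λ| = 0.9237; 0.9237 < 1 ⇒ converges.

yes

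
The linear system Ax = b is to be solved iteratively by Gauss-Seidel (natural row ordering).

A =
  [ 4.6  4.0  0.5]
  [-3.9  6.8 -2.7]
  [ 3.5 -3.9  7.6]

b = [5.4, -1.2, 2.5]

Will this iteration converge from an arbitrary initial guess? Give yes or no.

Let D = diag(4.6, 6.8, 7.6); L, U the strict triangles.
GS T = -(D+L)⁻¹U: row 0 first, T[0,2] = -(0.5)/(4.6) = -0.1087; later rows by forward substitution.
  T[0,:] = [+0.0000 -0.8696 -0.1087]
  T[1,:] = [+0.0000 -0.4987 +0.3347]
  T[2,:] = [+0.0000 +0.1445 +0.2218]
moduli |λ_i(T)| = 0.5606, 0.2837, 0.0000.
ρ = 0.5606; 0.5606 < 1: convergent.

yes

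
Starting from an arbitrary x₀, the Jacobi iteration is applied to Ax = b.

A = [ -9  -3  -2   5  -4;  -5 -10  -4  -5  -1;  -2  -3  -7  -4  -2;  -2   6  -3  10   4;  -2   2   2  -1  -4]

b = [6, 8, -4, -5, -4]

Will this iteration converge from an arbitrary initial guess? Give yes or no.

no

Split A = D + L + U, D = diag(-9, -10, -7, 10, -4).
Jacobi: T = -D⁻¹(L+U), T[4,3] = -(-1)/(-4) = -0.2500; T[4,4] = 0.
  T[0,:] = [+0.0000 -0.3333 -0.2222 +0.5556 -0.4444]
  T[1,:] = [-0.5000 +0.0000 -0.4000 -0.5000 -0.1000]
  T[2,:] = [-0.2857 -0.4286 +0.0000 -0.5714 -0.2857]
  T[3,:] = [+0.2000 -0.6000 +0.3000 +0.0000 -0.4000]
  T[4,:] = [-0.5000 +0.5000 +0.5000 -0.2500 +0.0000]
|eigenvalues of T|: 1.1410, 0.6559, 0.6559, 0.2308, 0.1072.
spectral radius ρ = 1.1410; 1.1410 > 1 ⇒ diverges.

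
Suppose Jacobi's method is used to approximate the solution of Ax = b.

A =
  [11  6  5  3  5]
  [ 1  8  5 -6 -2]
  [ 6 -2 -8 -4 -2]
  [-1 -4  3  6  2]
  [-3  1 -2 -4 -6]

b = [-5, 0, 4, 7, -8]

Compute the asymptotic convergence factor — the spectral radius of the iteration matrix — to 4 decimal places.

1.1863

Write A = D+L+U with D = diag(11, 8, -8, 6, -6).
T_J = -D⁻¹(L+U): T[1,2] = -(5)/(8) = -0.6250; T[1,1] = 0.
  T[0,:] = [+0.0000 -0.5455 -0.4545 -0.2727 -0.4545]
  T[1,:] = [-0.1250 +0.0000 -0.6250 +0.7500 +0.2500]
  T[2,:] = [+0.7500 -0.2500 +0.0000 -0.5000 -0.2500]
  T[3,:] = [+0.1667 +0.6667 -0.5000 +0.0000 -0.3333]
  T[4,:] = [-0.5000 +0.1667 -0.3333 -0.6667 +0.0000]
eigenvalue magnitudes: 1.1863, 0.9830, 0.7045, 0.7045, 0.5779.
ρ = 1.1863; 1.1863 > 1 ⇒ diverges.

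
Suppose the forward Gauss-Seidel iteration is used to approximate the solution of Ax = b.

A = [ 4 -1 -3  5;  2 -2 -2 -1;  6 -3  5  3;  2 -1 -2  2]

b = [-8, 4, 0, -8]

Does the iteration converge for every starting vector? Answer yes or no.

Write A = D+L+U with D = diag(4, -2, 5, 2).
GS T = -(D+L)⁻¹U: row 0 first, T[0,2] = -(-3)/(4) = +0.7500; later rows by forward substitution.
  T[0,:] = [+0.0000  +0.2500  +0.7500  -1.2500]
  T[1,:] = [+0.0000  +0.2500  -0.2500  -1.7500]
  T[2,:] = [+0.0000  -0.1500  -1.0500  -0.1500]
  T[3,:] = [+0.0000  -0.2750  -1.9250  +0.2250]
|λ(T)| sorted: 1.4849, 0.7804, 0.1294, 0.0000.
ρ = 1.4849; 1.4849 > 1, so it fails to converge.

no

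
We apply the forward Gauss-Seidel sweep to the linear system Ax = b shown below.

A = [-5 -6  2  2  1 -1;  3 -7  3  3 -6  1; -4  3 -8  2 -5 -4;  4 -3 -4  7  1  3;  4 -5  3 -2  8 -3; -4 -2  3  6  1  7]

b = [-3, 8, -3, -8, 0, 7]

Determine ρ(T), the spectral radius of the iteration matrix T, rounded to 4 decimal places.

1.1673

Split A = D + L + U, D = diag(-5, -7, -8, 7, 8, 7).
Gauss-Seidel: T = -(D+L)⁻¹U, row 0 first, T[0,5] = -(-1)/(-5) = -0.2000; later rows by forward substitution.
  T[0,:] = [+0.0000 -1.2000 +0.4000 +0.4000 +0.2000 -0.2000]
  T[1,:] = [+0.0000 -0.5143 +0.6000 +0.6000 -0.7714 +0.0571]
  T[2,:] = [+0.0000 +0.4071 +0.0250 +0.2750 -1.0143 -0.3786]
  T[3,:] = [+0.0000 +0.6980 +0.0429 +0.1857 -1.1673 -0.5061]
  T[4,:] = [+0.0000 +0.3004 +0.1763 +0.1183 -0.4936 +0.5261]
  T[5,:] = [+0.0000 -1.6483 +0.3274 +0.1061 +1.3997 +0.4229]
|λ(T)| sorted: 1.1673, 0.7937, 0.7937, 0.1830, 0.0292, 0.0000.
spectral radius ρ = 1.1673; 1.1673 > 1: divergent.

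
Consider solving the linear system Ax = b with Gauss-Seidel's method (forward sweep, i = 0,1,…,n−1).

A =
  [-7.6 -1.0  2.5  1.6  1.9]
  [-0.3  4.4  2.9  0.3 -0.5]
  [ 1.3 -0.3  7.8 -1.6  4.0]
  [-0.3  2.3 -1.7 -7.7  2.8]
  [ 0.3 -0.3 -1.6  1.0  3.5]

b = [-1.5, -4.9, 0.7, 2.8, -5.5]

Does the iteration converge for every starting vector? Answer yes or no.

yes

A = D + L + U where D = diag(-7.6, 4.4, 7.8, -7.7, 3.5).
GS T = -(D+L)⁻¹U: row 0 first, T[0,3] = -(1.6)/(-7.6) = +0.2105; later rows by forward substitution.
  T[0,:] = [+0.0000, -0.1316, +0.3289, +0.2105, +0.2500]
  T[1,:] = [+0.0000, -0.0090, -0.6367, -0.0538, +0.1307]
  T[2,:] = [+0.0000, +0.0216, -0.0793, +0.1680, -0.5495]
  T[3,:] = [+0.0000, -0.0023, -0.1855, -0.0614, +0.5142]
  T[4,:] = [+0.0000, +0.0210, -0.0660, +0.0717, -0.4083]
eigenvalue magnitudes: 0.5103, 0.1187, 0.1187, 0.0771, 0.0000.
spectral radius ρ = 0.5103; 0.5103 < 1 ⇒ converges.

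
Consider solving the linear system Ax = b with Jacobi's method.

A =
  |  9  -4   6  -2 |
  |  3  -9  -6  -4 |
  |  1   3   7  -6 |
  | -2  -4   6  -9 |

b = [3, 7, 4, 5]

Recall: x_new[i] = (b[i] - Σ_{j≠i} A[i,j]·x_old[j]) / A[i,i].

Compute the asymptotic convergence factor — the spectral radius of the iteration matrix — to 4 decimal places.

1.3287

A = D + L + U where D = diag(9, -9, 7, -9).
T_J = -D⁻¹(L+U): T[0,2] = -(6)/(9) = -0.6667; T[0,0] = 0.
  T[0,:] = [+0.0000 +0.4444 -0.6667 +0.2222]
  T[1,:] = [+0.3333 +0.0000 -0.6667 -0.4444]
  T[2,:] = [-0.1429 -0.4286 +0.0000 +0.8571]
  T[3,:] = [-0.2222 -0.4444 +0.6667 +0.0000]
|roots of det(T-λI)|: 1.3287, 0.6787, 0.4982, 0.1518.
ρ = 1.3287; 1.3287 > 1: divergent.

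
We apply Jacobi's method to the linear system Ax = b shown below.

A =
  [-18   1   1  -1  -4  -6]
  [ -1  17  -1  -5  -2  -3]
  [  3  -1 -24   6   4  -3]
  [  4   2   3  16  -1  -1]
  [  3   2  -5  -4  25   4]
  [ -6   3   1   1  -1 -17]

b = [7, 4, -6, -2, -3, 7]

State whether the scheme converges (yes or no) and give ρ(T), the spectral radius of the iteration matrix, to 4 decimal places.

Let D = diag(-18, 17, -24, 16, 25, -17); L, U the strict triangles.
Jacobi: T = -D⁻¹(L+U), T[4,1] = -(2)/(25) = -0.0800; T[4,4] = 0.
  T[0,:] = [+0.0000  +0.0556  +0.0556  -0.0556  -0.2222  -0.3333]
  T[1,:] = [+0.0588  +0.0000  +0.0588  +0.2941  +0.1176  +0.1765]
  T[2,:] = [+0.1250  -0.0417  +0.0000  +0.2500  +0.1667  -0.1250]
  T[3,:] = [-0.2500  -0.1250  -0.1875  +0.0000  +0.0625  +0.0625]
  T[4,:] = [-0.1200  -0.0800  +0.2000  +0.1600  +0.0000  -0.1600]
  T[5,:] = [-0.3529  +0.1765  +0.0588  +0.0588  -0.0588  +0.0000]
eigenvalue magnitudes: 0.5039, 0.3959, 0.2895, 0.2895, 0.1886, 0.1506.
ρ = 0.5039; 0.5039 < 1 ⇒ converges.

yes, ρ = 0.5039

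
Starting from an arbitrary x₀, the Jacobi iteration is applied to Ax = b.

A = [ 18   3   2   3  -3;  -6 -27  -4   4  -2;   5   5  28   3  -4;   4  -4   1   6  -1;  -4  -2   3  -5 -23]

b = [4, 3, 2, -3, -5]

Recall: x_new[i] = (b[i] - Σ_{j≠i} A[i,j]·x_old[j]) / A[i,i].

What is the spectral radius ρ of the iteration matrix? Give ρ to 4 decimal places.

0.6220

A = D + L + U where D = diag(18, -27, 28, 6, -23).
Jacobi: T = -D⁻¹(L+U), T[3,1] = -(-4)/(6) = +0.6667; T[3,3] = 0.
  T[0,:] = [+0.0000, -0.1667, -0.1111, -0.1667, +0.1667]
  T[1,:] = [-0.2222, +0.0000, -0.1481, +0.1481, -0.0741]
  T[2,:] = [-0.1786, -0.1786, +0.0000, -0.1071, +0.1429]
  T[3,:] = [-0.6667, +0.6667, -0.1667, +0.0000, +0.1667]
  T[4,:] = [-0.1739, -0.0870, +0.1304, -0.2174, +0.0000]
|λ(T)| sorted: 0.6220, 0.3100, 0.2913, 0.2913, 0.1439.
ρ(T) = max|λ| = 0.6220; 0.6220 < 1: convergent.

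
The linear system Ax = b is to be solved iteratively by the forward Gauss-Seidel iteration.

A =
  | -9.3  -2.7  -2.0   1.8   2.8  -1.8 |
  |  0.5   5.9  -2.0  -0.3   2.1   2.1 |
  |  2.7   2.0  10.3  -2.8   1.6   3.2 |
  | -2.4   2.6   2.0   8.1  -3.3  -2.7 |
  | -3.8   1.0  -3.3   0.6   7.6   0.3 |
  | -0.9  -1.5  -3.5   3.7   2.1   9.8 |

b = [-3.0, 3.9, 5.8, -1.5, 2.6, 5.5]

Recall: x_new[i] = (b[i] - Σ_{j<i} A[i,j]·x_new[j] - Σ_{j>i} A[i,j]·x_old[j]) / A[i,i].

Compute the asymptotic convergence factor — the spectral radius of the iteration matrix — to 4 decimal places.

0.5715

Split A = D + L + U, D = diag(-9.3, 5.9, 10.3, 8.1, 7.6, 9.8).
GS T = -(D+L)⁻¹U: row 0 first, T[0,4] = -(2.8)/(-9.3) = +0.3011; later rows by forward substitution.
  T[0,:] = [+0.0000, -0.2903, -0.2151, +0.1935, +0.3011, -0.1935]
  T[1,:] = [+0.0000, +0.0246, +0.3572, +0.0344, -0.3814, -0.3395]
  T[2,:] = [+0.0000, +0.0713, -0.0130, +0.2144, -0.1602, -0.1940]
  T[3,:] = [+0.0000, -0.1115, -0.1752, -0.0067, +0.6586, +0.4329]
  T[4,:] = [+0.0000, -0.1086, -0.1463, +0.1859, +0.0792, -0.2100]
  T[5,:] = [+0.0000, +0.0680, +0.1278, +0.0623, -0.3536, -0.2575]
eigenvalue magnitudes: 0.5715, 0.3252, 0.2438, 0.1758, 0.0050, 0.0000.
ρ(T) = max|λ| = 0.5715; 0.5715 < 1, so it converges for any x₀.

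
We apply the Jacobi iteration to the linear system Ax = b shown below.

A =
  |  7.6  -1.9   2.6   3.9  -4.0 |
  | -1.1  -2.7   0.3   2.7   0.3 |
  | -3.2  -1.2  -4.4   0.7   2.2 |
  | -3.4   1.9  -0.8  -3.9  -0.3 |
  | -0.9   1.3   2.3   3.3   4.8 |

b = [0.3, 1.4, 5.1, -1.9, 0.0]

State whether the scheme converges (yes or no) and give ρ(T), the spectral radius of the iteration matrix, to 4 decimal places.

no, ρ = 1.1283

Diagonal D = diag(7.6, -2.7, -4.4, -3.9, 4.8); L, U strict lower/upper.
Jacobi: T = -D⁻¹(L+U), T[3,4] = -(-0.3)/(-3.9) = -0.0769; T[3,3] = 0.
  T[0,:] = [+0.0000, +0.2500, -0.3421, -0.5132, +0.5263]
  T[1,:] = [-0.4074, +0.0000, +0.1111, +1.0000, +0.1111]
  T[2,:] = [-0.7273, -0.2727, +0.0000, +0.1591, +0.5000]
  T[3,:] = [-0.8718, +0.4872, -0.2051, +0.0000, -0.0769]
  T[4,:] = [+0.1875, -0.2708, -0.4792, -0.6875, +0.0000]
|eigenvalues of T|: 1.1283, 0.9106, 0.6745, 0.6745, 0.4319.
ρ(T) = max|λ| = 1.1283; 1.1283 > 1, so it fails to converge.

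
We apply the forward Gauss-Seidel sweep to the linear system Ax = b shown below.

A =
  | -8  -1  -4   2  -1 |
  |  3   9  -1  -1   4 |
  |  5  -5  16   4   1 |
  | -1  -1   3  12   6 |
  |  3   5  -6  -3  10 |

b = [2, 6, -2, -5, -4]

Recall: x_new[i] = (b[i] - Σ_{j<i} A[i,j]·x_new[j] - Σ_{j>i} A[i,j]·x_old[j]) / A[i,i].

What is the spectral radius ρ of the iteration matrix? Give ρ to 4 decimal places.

Write A = D+L+U with D = diag(-8, 9, 16, 12, 10).
T_GS = -(D+L)⁻¹U: row 0 first, T[0,4] = -(-1)/(-8) = -0.1250; later rows by forward substitution.
  T[0,:] = [+0.0000 -0.1250 -0.5000 +0.2500 -0.1250]
  T[1,:] = [+0.0000 +0.0417 +0.2778 +0.0278 -0.4028]
  T[2,:] = [+0.0000 +0.0521 +0.2431 -0.3194 -0.1493]
  T[3,:] = [+0.0000 -0.0200 -0.0793 +0.1030 -0.5067]
  T[4,:] = [+0.0000 +0.0419 +0.1332 -0.2497 -0.0027]
|eigenvalues of T|: 0.5072, 0.2519, 0.0764, 0.0533, 0.0000.
ρ = 0.5072; 0.5072 < 1: convergent.

0.5072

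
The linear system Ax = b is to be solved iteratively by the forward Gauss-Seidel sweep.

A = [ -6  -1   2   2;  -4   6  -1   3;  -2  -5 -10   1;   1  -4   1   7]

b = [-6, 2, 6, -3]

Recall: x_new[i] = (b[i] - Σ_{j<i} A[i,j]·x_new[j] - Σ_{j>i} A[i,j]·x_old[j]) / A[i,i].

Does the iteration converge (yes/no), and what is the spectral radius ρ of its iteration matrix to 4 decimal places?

Write A = D+L+U with D = diag(-6, 6, -10, 7).
T_GS = -(D+L)⁻¹U: row 0 first, T[0,3] = -(2)/(-6) = +0.3333; later rows by forward substitution.
  T[0,:] = [+0.0000 -0.1667 +0.3333 +0.3333]
  T[1,:] = [+0.0000 -0.1111 +0.3889 -0.2778]
  T[2,:] = [+0.0000 +0.0889 -0.2611 +0.1722]
  T[3,:] = [+0.0000 -0.0524 +0.2119 -0.2310]
|roots of det(T-λI)|: 0.5483, 0.0659, 0.0110, 0.0000.
spectral radius ρ = 0.5483; 0.5483 < 1 ⇒ converges.

yes, ρ = 0.5483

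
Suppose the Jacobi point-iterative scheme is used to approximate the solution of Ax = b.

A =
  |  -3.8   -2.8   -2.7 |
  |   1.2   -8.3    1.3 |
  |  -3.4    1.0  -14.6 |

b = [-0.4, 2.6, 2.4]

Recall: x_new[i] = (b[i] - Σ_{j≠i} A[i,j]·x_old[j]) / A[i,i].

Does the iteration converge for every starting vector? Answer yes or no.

yes

Write A = D+L+U with D = diag(-3.8, -8.3, -14.6).
Jacobi: T = -D⁻¹(L+U), T[2,1] = -(1)/(-14.6) = +0.0685; T[2,2] = 0.
  T[0,:] = [+0.0000, -0.7368, -0.7105]
  T[1,:] = [+0.1446, +0.0000, +0.1566]
  T[2,:] = [-0.2329, +0.0685, +0.0000]
moduli |λ_i(T)| = 0.3545, 0.2366, 0.2366.
spectral radius ρ = 0.3545; 0.3545 < 1: convergent.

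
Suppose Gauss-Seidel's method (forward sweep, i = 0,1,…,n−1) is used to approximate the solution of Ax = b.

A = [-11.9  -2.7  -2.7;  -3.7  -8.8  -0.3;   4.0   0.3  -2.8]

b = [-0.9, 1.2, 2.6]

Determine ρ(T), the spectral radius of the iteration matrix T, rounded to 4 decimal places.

Split A = D + L + U, D = diag(-11.9, -8.8, -2.8).
T_GS = -(D+L)⁻¹U: row 0 first, T[0,1] = -(-2.7)/(-11.9) = -0.2269; later rows by forward substitution.
  T[0,:] = [+0.0000  -0.2269  -0.2269]
  T[1,:] = [+0.0000  +0.0954  +0.0613]
  T[2,:] = [+0.0000  -0.3139  -0.3176]
eigenvalue magnitudes: 0.2640, 0.0419, 0.0000.
spectral radius ρ = 0.2640; 0.2640 < 1 ⇒ converges.

0.2640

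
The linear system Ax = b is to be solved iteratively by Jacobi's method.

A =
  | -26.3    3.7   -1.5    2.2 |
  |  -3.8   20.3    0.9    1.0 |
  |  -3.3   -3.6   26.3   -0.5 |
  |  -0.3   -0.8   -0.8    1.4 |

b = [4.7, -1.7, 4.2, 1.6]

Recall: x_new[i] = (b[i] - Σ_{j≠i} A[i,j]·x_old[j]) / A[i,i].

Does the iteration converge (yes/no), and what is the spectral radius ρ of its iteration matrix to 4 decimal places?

Write A = D+L+U with D = diag(-26.3, 20.3, 26.3, 1.4).
T_J = -D⁻¹(L+U): T[3,0] = -(-0.3)/(1.4) = +0.2143; T[3,3] = 0.
  T[0,:] = [+0.0000, +0.1407, -0.0570, +0.0837]
  T[1,:] = [+0.1872, +0.0000, -0.0443, -0.0493]
  T[2,:] = [+0.1255, +0.1369, +0.0000, +0.0190]
  T[3,:] = [+0.2143, +0.5714, +0.5714, +0.0000]
|λ(T)| sorted: 0.2132, 0.1759, 0.1759, 0.0037.
ρ = 0.2132; 0.2132 < 1, so it converges for any x₀.

yes, ρ = 0.2132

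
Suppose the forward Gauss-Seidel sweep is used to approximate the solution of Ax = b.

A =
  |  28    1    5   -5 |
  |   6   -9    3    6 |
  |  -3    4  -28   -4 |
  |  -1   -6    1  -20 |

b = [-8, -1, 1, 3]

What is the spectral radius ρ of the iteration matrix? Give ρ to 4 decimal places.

0.2835

A = D + L + U where D = diag(28, -9, -28, -20).
GS T = -(D+L)⁻¹U: row 0 first, T[0,1] = -(1)/(28) = -0.0357; later rows by forward substitution.
  T[0,:] = [+0.0000, -0.0357, -0.1786, +0.1786]
  T[1,:] = [+0.0000, -0.0238, +0.2143, +0.7857]
  T[2,:] = [+0.0000, +0.0004, +0.0497, -0.0497]
  T[3,:] = [+0.0000, +0.0089, -0.0529, -0.2471]
|λ(T)| sorted: 0.2835, 0.0570, 0.0053, 0.0000.
ρ = 0.2835; 0.2835 < 1 ⇒ converges.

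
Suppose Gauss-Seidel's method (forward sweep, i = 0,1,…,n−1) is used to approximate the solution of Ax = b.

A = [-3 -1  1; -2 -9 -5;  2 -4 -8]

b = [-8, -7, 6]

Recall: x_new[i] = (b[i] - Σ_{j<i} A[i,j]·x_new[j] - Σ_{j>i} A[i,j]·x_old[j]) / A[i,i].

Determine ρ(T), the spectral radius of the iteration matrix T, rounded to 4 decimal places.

0.5556

Write A = D+L+U with D = diag(-3, -9, -8).
T_GS = -(D+L)⁻¹U: row 0 first, T[0,2] = -(1)/(-3) = +0.3333; later rows by forward substitution.
  T[0,:] = [+0.0000  -0.3333  +0.3333]
  T[1,:] = [+0.0000  +0.0741  -0.6296]
  T[2,:] = [+0.0000  -0.1204  +0.3981]
moduli |λ_i(T)| = 0.5556, 0.0833, 0.0000.
ρ = 0.5556; 0.5556 < 1 ⇒ converges.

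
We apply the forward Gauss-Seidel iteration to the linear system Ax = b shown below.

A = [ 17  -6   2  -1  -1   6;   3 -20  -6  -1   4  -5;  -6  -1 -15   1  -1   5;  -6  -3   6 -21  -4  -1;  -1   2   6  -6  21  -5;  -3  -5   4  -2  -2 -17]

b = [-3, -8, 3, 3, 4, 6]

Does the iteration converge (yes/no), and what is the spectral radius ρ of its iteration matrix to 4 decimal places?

Split A = D + L + U, D = diag(17, -20, -15, -21, 21, -17).
GS T = -(D+L)⁻¹U: row 0 first, T[0,5] = -(6)/(17) = -0.3529; later rows by forward substitution.
  T[0,:] = [+0.0000 +0.3529 -0.1176 +0.0588 +0.0588 -0.3529]
  T[1,:] = [+0.0000 +0.0529 -0.3176 -0.0412 +0.2088 -0.3029]
  T[2,:] = [+0.0000 -0.1447 +0.0682 +0.0459 -0.1041 +0.4947]
  T[3,:] = [+0.0000 -0.1497 +0.0985 +0.0022 -0.2669 +0.2378]
  T[4,:] = [+0.0000 +0.0103 +0.0333 -0.0058 -0.0636 +0.1768]
  T[5,:] = [+0.0000 -0.0955 +0.1147 +0.0129 -0.0574 +0.2190]
|eigenvalues of T|: 0.5402, 0.1410, 0.1040, 0.1040, 0.0686, 0.0000.
ρ(T) = max|λ| = 0.5402; 0.5402 < 1 ⇒ converges.

yes, ρ = 0.5402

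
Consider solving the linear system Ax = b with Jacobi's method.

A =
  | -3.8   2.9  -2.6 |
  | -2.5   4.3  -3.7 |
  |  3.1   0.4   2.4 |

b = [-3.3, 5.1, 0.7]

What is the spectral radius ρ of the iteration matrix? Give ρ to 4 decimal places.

1.3310

Diagonal D = diag(-3.8, 4.3, 2.4); L, U strict lower/upper.
T_J = -D⁻¹(L+U): T[0,1] = -(2.9)/(-3.8) = +0.7632; T[0,0] = 0.
  T[0,:] = [+0.0000 +0.7632 -0.6842]
  T[1,:] = [+0.5814 +0.0000 +0.8605]
  T[2,:] = [-1.2917 -0.1667 +0.0000]
|eigenvalues of T|: 1.3310, 0.7665, 0.7665.
ρ(T) = max|λ| = 1.3310; 1.3310 > 1: divergent.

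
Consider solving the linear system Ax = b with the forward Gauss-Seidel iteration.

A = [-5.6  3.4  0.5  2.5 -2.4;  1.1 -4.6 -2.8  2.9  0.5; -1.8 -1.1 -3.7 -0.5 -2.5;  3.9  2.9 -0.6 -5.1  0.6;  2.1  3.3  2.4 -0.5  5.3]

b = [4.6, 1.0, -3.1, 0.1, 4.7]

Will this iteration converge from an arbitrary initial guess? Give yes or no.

Split A = D + L + U, D = diag(-5.6, -4.6, -3.7, -5.1, 5.3).
GS T = -(D+L)⁻¹U: row 0 first, T[0,1] = -(3.4)/(-5.6) = +0.6071; later rows by forward substitution.
  T[0,:] = [+0.0000 +0.6071 +0.0893 +0.4464 -0.4286]
  T[1,:] = [+0.0000 +0.1452 -0.5873 +0.7372 +0.0062]
  T[2,:] = [+0.0000 -0.3385 +0.1312 -0.5715 -0.4690]
  T[3,:] = [+0.0000 +0.5867 -0.2811 +0.8278 -0.1514]
  T[4,:] = [+0.0000 -0.1223 +0.2444 -0.2990 +0.3641]
|roots of det(T-λI)|: 1.4702, 0.2728, 0.2517, 0.0231, 0.0000.
ρ = 1.4702; 1.4702 > 1 ⇒ diverges.

no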